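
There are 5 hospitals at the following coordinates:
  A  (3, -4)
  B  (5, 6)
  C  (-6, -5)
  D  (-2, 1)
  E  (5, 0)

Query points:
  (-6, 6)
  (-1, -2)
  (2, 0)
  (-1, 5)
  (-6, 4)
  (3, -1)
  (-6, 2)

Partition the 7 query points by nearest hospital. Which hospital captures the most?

D

(-6, 6) — d² to each: A:181, B:121, C:121, D:41, E:157 → nearest is D
(-1, -2) — d² to each: A:20, B:100, C:34, D:10, E:40 → nearest is D
(2, 0) — d² to each: A:17, B:45, C:89, D:17, E:9 → nearest is E
(-1, 5) — d² to each: A:97, B:37, C:125, D:17, E:61 → nearest is D
(-6, 4) — d² to each: A:145, B:125, C:81, D:25, E:137 → nearest is D
(3, -1) — d² to each: A:9, B:53, C:97, D:29, E:5 → nearest is E
(-6, 2) — d² to each: A:117, B:137, C:49, D:17, E:125 → nearest is D
Tally — D:5, E:2. D captures the most (5).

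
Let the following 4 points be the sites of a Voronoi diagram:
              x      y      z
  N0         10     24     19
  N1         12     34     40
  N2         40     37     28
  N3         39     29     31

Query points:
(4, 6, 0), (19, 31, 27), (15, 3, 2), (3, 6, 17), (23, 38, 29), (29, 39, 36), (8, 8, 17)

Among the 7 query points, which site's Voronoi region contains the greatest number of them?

(4, 6, 0) — d² to each: N0:721, N1:2448, N2:3041, N3:2715 → nearest is N0
(19, 31, 27) — d² to each: N0:194, N1:227, N2:478, N3:420 → nearest is N0
(15, 3, 2) — d² to each: N0:755, N1:2414, N2:2457, N3:2093 → nearest is N0
(3, 6, 17) — d² to each: N0:377, N1:1394, N2:2451, N3:2021 → nearest is N0
(23, 38, 29) — d² to each: N0:465, N1:258, N2:291, N3:341 → nearest is N1
(29, 39, 36) — d² to each: N0:875, N1:330, N2:189, N3:225 → nearest is N2
(8, 8, 17) — d² to each: N0:264, N1:1221, N2:1986, N3:1598 → nearest is N0
Tally — N0:5, N1:1, N2:1. N0 captures the most (5).

N0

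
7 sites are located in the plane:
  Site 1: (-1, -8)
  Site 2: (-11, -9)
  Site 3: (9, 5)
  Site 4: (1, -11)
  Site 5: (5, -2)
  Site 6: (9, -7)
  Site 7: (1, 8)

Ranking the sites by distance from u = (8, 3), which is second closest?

Site 5

Compare squared distances (the ordering matches that of the actual distances):
d²(u, Site 1) = (8−(-1))² + (3−(-8))² = 81 + 121 = 202
d²(u, Site 2) = (8−(-11))² + (3−(-9))² = 361 + 144 = 505
d²(u, Site 3) = (8−9)² + (3−5)² = 1 + 4 = 5
d²(u, Site 4) = (8−1)² + (3−(-11))² = 49 + 196 = 245
d²(u, Site 5) = (8−5)² + (3−(-2))² = 9 + 25 = 34
d²(u, Site 6) = (8−9)² + (3−(-7))² = 1 + 100 = 101
d²(u, Site 7) = (8−1)² + (3−8)² = 49 + 25 = 74
Sorted ascending: Site 3, Site 5, Site 7, … — the second-nearest is Site 5.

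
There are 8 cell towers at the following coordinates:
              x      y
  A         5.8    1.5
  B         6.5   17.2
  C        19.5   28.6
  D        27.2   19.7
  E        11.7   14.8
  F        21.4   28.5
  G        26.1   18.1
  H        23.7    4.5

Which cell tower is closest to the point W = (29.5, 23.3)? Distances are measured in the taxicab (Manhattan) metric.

d(W,A) = 23.7 + 21.8 = 45.5
d(W,B) = 23 + 6.1 = 29.1
d(W,C) = 10 + 5.3 = 15.3
d(W,D) = 2.3 + 3.6 = 5.9
d(W,E) = 17.8 + 8.5 = 26.3
d(W,F) = 8.1 + 5.2 = 13.3
d(W,G) = 3.4 + 5.2 = 8.6
d(W,H) = 5.8 + 18.8 = 24.6
Minimum is at D.

D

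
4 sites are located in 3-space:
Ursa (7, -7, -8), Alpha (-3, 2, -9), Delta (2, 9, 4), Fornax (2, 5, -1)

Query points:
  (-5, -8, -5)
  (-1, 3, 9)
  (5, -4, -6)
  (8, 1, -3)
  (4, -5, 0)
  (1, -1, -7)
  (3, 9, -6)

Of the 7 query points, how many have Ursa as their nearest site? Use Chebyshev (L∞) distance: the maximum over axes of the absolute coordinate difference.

(-5, -8, -5) — d to each: Ursa:12, Alpha:10, Delta:17, Fornax:13 → nearest is Alpha
(-1, 3, 9) — d to each: Ursa:17, Alpha:18, Delta:6, Fornax:10 → nearest is Delta
(5, -4, -6) — d to each: Ursa:3, Alpha:8, Delta:13, Fornax:9 → nearest is Ursa
(8, 1, -3) — d to each: Ursa:8, Alpha:11, Delta:8, Fornax:6 → nearest is Fornax
(4, -5, 0) — d to each: Ursa:8, Alpha:9, Delta:14, Fornax:10 → nearest is Ursa
(1, -1, -7) — d to each: Ursa:6, Alpha:4, Delta:11, Fornax:6 → nearest is Alpha
(3, 9, -6) — d to each: Ursa:16, Alpha:7, Delta:10, Fornax:5 → nearest is Fornax
2 of the 7 points have Ursa as nearest.

2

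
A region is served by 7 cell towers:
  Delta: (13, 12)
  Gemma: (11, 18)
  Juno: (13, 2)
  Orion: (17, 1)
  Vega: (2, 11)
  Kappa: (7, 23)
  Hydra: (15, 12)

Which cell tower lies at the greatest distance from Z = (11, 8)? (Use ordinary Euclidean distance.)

Squared Euclidean distances:
d²(Z, Delta) = (11−13)² + (8−12)² = 4 + 16 = 20
d²(Z, Gemma) = (11−11)² + (8−18)² = 0 + 100 = 100
d²(Z, Juno) = (11−13)² + (8−2)² = 4 + 36 = 40
d²(Z, Orion) = (11−17)² + (8−1)² = 36 + 49 = 85
d²(Z, Vega) = (11−2)² + (8−11)² = 81 + 9 = 90
d²(Z, Kappa) = (11−7)² + (8−23)² = 16 + 225 = 241
d²(Z, Hydra) = (11−15)² + (8−12)² = 16 + 16 = 32
The largest is to Kappa.

Kappa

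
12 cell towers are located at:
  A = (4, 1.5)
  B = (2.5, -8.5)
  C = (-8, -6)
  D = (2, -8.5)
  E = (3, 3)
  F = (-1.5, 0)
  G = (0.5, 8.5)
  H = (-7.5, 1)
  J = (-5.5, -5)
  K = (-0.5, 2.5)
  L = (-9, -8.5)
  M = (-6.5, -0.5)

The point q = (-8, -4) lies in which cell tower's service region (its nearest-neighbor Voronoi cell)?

C

Since √ is increasing, it suffices to compare squared distances:
|qA|² = 144 + 30.25 = 174.25
|qB|² = 110.25 + 20.25 = 130.5
|qC|² = 0 + 4 = 4
|qD|² = 100 + 20.25 = 120.25
|qE|² = 121 + 49 = 170
|qF|² = 42.25 + 16 = 58.25
|qG|² = 72.25 + 156.25 = 228.5
|qH|² = 0.25 + 25 = 25.25
|qJ|² = 6.25 + 1 = 7.25
|qK|² = 56.25 + 42.25 = 98.5
|qL|² = 1 + 20.25 = 21.25
|qM|² = 2.25 + 12.25 = 14.5
C is nearest.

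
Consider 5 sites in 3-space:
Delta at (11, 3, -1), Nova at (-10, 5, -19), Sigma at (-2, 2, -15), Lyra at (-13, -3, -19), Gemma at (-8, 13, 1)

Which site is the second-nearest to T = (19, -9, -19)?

Since √ is increasing, it suffices to compare squared distances:
d²(T, Delta) = (19−11)² + (-9−3)² + (-19−(-1))² = 64 + 144 + 324 = 532
d²(T, Nova) = (19−(-10))² + (-9−5)² + (-19−(-19))² = 841 + 196 + 0 = 1037
d²(T, Sigma) = (19−(-2))² + (-9−2)² + (-19−(-15))² = 441 + 121 + 16 = 578
d²(T, Lyra) = (19−(-13))² + (-9−(-3))² + (-19−(-19))² = 1024 + 36 + 0 = 1060
d²(T, Gemma) = (19−(-8))² + (-9−13)² + (-19−1)² = 729 + 484 + 400 = 1613
Sorted ascending: Delta, Sigma, Nova, … — the second-nearest is Sigma.

Sigma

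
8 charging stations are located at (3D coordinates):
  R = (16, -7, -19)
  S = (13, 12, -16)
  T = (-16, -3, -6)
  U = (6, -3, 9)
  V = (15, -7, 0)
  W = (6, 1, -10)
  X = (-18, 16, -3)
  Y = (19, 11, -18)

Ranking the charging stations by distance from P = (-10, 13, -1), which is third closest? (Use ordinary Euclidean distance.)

W

Compare squared distances (the ordering matches that of the actual distances):
|PR|² = 676 + 400 + 324 = 1400
|PS|² = 529 + 1 + 225 = 755
|PT|² = 36 + 256 + 25 = 317
|PU|² = 256 + 256 + 100 = 612
|PV|² = 625 + 400 + 1 = 1026
|PW|² = 256 + 144 + 81 = 481
|PX|² = 64 + 9 + 4 = 77
|PY|² = 841 + 4 + 289 = 1134
Sorted ascending: X, T, W, U, … — the third-nearest is W.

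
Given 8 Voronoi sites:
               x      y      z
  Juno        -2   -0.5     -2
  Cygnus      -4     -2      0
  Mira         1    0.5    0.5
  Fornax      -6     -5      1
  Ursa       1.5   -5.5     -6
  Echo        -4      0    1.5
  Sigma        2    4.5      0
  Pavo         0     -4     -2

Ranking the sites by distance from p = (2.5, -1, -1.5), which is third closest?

Juno

Compare squared distances (the ordering matches that of the actual distances):
d²(p, Juno) = 20.25 + 0.25 + 0.25 = 20.75
d²(p, Cygnus) = 42.25 + 1 + 2.25 = 45.5
d²(p, Mira) = 2.25 + 2.25 + 4 = 8.5
d²(p, Fornax) = 72.25 + 16 + 6.25 = 94.5
d²(p, Ursa) = 1 + 20.25 + 20.25 = 41.5
d²(p, Echo) = 42.25 + 1 + 9 = 52.25
d²(p, Sigma) = 0.25 + 30.25 + 2.25 = 32.75
d²(p, Pavo) = 6.25 + 9 + 0.25 = 15.5
Sorted ascending: Mira, Pavo, Juno, Sigma, … — the third-nearest is Juno.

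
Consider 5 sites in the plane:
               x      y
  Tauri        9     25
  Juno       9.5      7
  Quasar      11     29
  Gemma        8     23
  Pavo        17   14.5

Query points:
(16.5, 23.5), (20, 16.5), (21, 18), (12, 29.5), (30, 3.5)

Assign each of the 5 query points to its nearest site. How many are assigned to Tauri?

(16.5, 23.5) — d² to each: Tauri:58.5, Juno:321.25, Quasar:60.5, Gemma:72.5, Pavo:81.25 → nearest is Tauri
(20, 16.5) — d² to each: Tauri:193.25, Juno:200.5, Quasar:237.25, Gemma:186.25, Pavo:13 → nearest is Pavo
(21, 18) — d² to each: Tauri:193, Juno:253.25, Quasar:221, Gemma:194, Pavo:28.25 → nearest is Pavo
(12, 29.5) — d² to each: Tauri:29.25, Juno:512.5, Quasar:1.25, Gemma:58.25, Pavo:250 → nearest is Quasar
(30, 3.5) — d² to each: Tauri:903.25, Juno:432.5, Quasar:1011.25, Gemma:864.25, Pavo:290 → nearest is Pavo
1 of the 5 points has Tauri as nearest.

1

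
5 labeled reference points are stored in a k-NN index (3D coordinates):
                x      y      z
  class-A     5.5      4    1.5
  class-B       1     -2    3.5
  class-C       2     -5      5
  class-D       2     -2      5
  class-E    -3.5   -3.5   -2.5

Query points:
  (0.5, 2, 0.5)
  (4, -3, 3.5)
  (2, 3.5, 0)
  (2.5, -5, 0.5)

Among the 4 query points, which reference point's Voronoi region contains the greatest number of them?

class-B

(0.5, 2, 0.5) — d² to each: class-A:30, class-B:25.25, class-C:71.5, class-D:38.5, class-E:55.25 → nearest is class-B
(4, -3, 3.5) — d² to each: class-A:55.25, class-B:10, class-C:10.25, class-D:7.25, class-E:92.5 → nearest is class-D
(2, 3.5, 0) — d² to each: class-A:14.75, class-B:43.5, class-C:97.25, class-D:55.25, class-E:85.5 → nearest is class-A
(2.5, -5, 0.5) — d² to each: class-A:91, class-B:20.25, class-C:20.5, class-D:29.5, class-E:47.25 → nearest is class-B
Tally — class-A:1, class-B:2, class-D:1. class-B captures the most (2).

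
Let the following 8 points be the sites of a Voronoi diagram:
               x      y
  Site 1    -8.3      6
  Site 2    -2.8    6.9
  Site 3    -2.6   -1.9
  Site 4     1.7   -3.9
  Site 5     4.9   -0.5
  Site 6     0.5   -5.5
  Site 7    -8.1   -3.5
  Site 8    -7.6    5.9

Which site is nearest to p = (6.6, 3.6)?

Site 5

Since √ is increasing, it suffices to compare squared distances:
d²(p, Site 1) = (6.6−(-8.3))² + (3.6−6)² = 222.01 + 5.76 = 227.77
d²(p, Site 2) = (6.6−(-2.8))² + (3.6−6.9)² = 88.36 + 10.89 = 99.25
d²(p, Site 3) = (6.6−(-2.6))² + (3.6−(-1.9))² = 84.64 + 30.25 = 114.89
d²(p, Site 4) = (6.6−1.7)² + (3.6−(-3.9))² = 24.01 + 56.25 = 80.26
d²(p, Site 5) = (6.6−4.9)² + (3.6−(-0.5))² = 2.89 + 16.81 = 19.7
d²(p, Site 6) = (6.6−0.5)² + (3.6−(-5.5))² = 37.21 + 82.81 = 120.02
d²(p, Site 7) = (6.6−(-8.1))² + (3.6−(-3.5))² = 216.09 + 50.41 = 266.5
d²(p, Site 8) = (6.6−(-7.6))² + (3.6−5.9)² = 201.64 + 5.29 = 206.93
Minimum is at Site 5.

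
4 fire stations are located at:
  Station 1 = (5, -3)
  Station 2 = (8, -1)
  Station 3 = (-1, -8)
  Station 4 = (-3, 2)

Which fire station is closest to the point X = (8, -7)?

Station 1

Compare squared distances (the ordering matches that of the actual distances):
d²(X, Station 1) = (8−5)² + (-7−(-3))² = 9 + 16 = 25
d²(X, Station 2) = (8−8)² + (-7−(-1))² = 0 + 36 = 36
d²(X, Station 3) = (8−(-1))² + (-7−(-8))² = 81 + 1 = 82
d²(X, Station 4) = (8−(-3))² + (-7−2)² = 121 + 81 = 202
Station 1 is nearest.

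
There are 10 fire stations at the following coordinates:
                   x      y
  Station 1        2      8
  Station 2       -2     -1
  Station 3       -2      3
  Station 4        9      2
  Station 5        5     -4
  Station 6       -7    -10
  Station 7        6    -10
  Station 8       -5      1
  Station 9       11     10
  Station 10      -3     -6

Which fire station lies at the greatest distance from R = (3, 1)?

Since √ is increasing, it suffices to compare squared distances:
d²(R, Station 1) = (3−2)² + (1−8)² = 1 + 49 = 50
d²(R, Station 2) = (3−(-2))² + (1−(-1))² = 25 + 4 = 29
d²(R, Station 3) = (3−(-2))² + (1−3)² = 25 + 4 = 29
d²(R, Station 4) = (3−9)² + (1−2)² = 36 + 1 = 37
d²(R, Station 5) = (3−5)² + (1−(-4))² = 4 + 25 = 29
d²(R, Station 6) = (3−(-7))² + (1−(-10))² = 100 + 121 = 221
d²(R, Station 7) = (3−6)² + (1−(-10))² = 9 + 121 = 130
d²(R, Station 8) = (3−(-5))² + (1−1)² = 64 + 0 = 64
d²(R, Station 9) = (3−11)² + (1−10)² = 64 + 81 = 145
d²(R, Station 10) = (3−(-3))² + (1−(-6))² = 36 + 49 = 85
The largest is to Station 6.

Station 6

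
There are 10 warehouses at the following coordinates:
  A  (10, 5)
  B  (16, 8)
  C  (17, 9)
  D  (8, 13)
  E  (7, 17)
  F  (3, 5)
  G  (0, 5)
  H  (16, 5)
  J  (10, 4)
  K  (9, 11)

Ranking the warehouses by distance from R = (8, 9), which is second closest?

Since √ is increasing, it suffices to compare squared distances:
|RA|² = (8−10)² + (9−5)² = 4 + 16 = 20
|RB|² = (8−16)² + (9−8)² = 64 + 1 = 65
|RC|² = (8−17)² + (9−9)² = 81 + 0 = 81
|RD|² = (8−8)² + (9−13)² = 0 + 16 = 16
|RE|² = (8−7)² + (9−17)² = 1 + 64 = 65
|RF|² = (8−3)² + (9−5)² = 25 + 16 = 41
|RG|² = (8−0)² + (9−5)² = 64 + 16 = 80
|RH|² = (8−16)² + (9−5)² = 64 + 16 = 80
|RJ|² = (8−10)² + (9−4)² = 4 + 25 = 29
|RK|² = (8−9)² + (9−11)² = 1 + 4 = 5
Sorted ascending: K, D, A, … — the second-nearest is D.

D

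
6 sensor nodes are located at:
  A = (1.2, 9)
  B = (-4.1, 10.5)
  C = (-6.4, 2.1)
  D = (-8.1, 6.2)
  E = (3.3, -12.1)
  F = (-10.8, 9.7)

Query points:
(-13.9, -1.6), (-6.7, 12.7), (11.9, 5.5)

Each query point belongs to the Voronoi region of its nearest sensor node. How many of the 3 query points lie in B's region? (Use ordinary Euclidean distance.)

(-13.9, -1.6) — d² to each: A:340.37, B:242.45, C:69.94, D:94.48, E:406.09, F:137.3 → nearest is C
(-6.7, 12.7) — d² to each: A:76.1, B:11.6, C:112.45, D:44.21, E:715.04, F:25.81 → nearest is B
(11.9, 5.5) — d² to each: A:126.74, B:281, C:346.45, D:400.49, E:383.72, F:532.93 → nearest is A
1 of the 3 points has B as nearest.

1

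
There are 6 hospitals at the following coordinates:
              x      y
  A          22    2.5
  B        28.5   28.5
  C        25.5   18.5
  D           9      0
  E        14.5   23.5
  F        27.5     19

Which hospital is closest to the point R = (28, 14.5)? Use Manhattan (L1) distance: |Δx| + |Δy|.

F

d(R,A) = |28−22| + |14.5−2.5| = 6 + 12 = 18
d(R,B) = |28−28.5| + |14.5−28.5| = 0.5 + 14 = 14.5
d(R,C) = |28−25.5| + |14.5−18.5| = 2.5 + 4 = 6.5
d(R,D) = |28−9| + |14.5−0| = 19 + 14.5 = 33.5
d(R,E) = |28−14.5| + |14.5−23.5| = 13.5 + 9 = 22.5
d(R,F) = |28−27.5| + |14.5−19| = 0.5 + 4.5 = 5
The smallest is to F, so R lies in the Voronoi region of F.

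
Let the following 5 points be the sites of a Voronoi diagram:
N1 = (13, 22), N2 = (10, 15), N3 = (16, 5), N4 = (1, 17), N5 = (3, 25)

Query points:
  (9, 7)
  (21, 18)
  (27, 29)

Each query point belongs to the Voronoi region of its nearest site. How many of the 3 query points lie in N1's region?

(9, 7) — d² to each: N1:241, N2:65, N3:53, N4:164, N5:360 → nearest is N3
(21, 18) — d² to each: N1:80, N2:130, N3:194, N4:401, N5:373 → nearest is N1
(27, 29) — d² to each: N1:245, N2:485, N3:697, N4:820, N5:592 → nearest is N1
2 of the 3 points have N1 as nearest.

2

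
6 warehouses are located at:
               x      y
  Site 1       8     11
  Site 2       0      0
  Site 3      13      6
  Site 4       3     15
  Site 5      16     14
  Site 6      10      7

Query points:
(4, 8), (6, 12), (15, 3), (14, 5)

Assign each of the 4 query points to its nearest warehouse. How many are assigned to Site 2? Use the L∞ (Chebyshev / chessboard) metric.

0

(4, 8) — d to each: Site 1:4, Site 2:8, Site 3:9, Site 4:7, Site 5:12, Site 6:6 → nearest is Site 1
(6, 12) — d to each: Site 1:2, Site 2:12, Site 3:7, Site 4:3, Site 5:10, Site 6:5 → nearest is Site 1
(15, 3) — d to each: Site 1:8, Site 2:15, Site 3:3, Site 4:12, Site 5:11, Site 6:5 → nearest is Site 3
(14, 5) — d to each: Site 1:6, Site 2:14, Site 3:1, Site 4:11, Site 5:9, Site 6:4 → nearest is Site 3
0 of the 4 points have Site 2 as nearest.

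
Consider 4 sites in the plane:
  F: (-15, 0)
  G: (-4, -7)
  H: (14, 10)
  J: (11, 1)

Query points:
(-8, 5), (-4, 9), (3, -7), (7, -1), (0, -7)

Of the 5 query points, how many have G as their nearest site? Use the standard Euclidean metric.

2

(-8, 5) — d² to each: F:74, G:160, H:509, J:377 → nearest is F
(-4, 9) — d² to each: F:202, G:256, H:325, J:289 → nearest is F
(3, -7) — d² to each: F:373, G:49, H:410, J:128 → nearest is G
(7, -1) — d² to each: F:485, G:157, H:170, J:20 → nearest is J
(0, -7) — d² to each: F:274, G:16, H:485, J:185 → nearest is G
2 of the 5 points have G as nearest.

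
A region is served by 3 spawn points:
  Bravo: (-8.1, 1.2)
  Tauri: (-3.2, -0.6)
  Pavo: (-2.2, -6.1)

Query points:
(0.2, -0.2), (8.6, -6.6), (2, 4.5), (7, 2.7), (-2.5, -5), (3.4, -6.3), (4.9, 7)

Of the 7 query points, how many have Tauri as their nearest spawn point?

4

(0.2, -0.2) — d² to each: Bravo:70.85, Tauri:11.72, Pavo:40.57 → nearest is Tauri
(8.6, -6.6) — d² to each: Bravo:339.73, Tauri:175.24, Pavo:116.89 → nearest is Pavo
(2, 4.5) — d² to each: Bravo:112.9, Tauri:53.05, Pavo:130 → nearest is Tauri
(7, 2.7) — d² to each: Bravo:230.26, Tauri:114.93, Pavo:162.08 → nearest is Tauri
(-2.5, -5) — d² to each: Bravo:69.8, Tauri:19.85, Pavo:1.3 → nearest is Pavo
(3.4, -6.3) — d² to each: Bravo:188.5, Tauri:76.05, Pavo:31.4 → nearest is Pavo
(4.9, 7) — d² to each: Bravo:202.64, Tauri:123.37, Pavo:222.02 → nearest is Tauri
4 of the 7 points have Tauri as nearest.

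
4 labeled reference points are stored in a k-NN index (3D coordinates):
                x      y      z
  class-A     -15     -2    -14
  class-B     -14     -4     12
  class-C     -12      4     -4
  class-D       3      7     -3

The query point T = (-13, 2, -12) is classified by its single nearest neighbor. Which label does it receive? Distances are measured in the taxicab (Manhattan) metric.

d(T, class-A) = |-13−(-15)| + |2−(-2)| + |-12−(-14)| = 2 + 4 + 2 = 8
d(T, class-B) = |-13−(-14)| + |2−(-4)| + |-12−12| = 1 + 6 + 24 = 31
d(T, class-C) = |-13−(-12)| + |2−4| + |-12−(-4)| = 1 + 2 + 8 = 11
d(T, class-D) = |-13−3| + |2−7| + |-12−(-3)| = 16 + 5 + 9 = 30
Minimum is at class-A.

class-A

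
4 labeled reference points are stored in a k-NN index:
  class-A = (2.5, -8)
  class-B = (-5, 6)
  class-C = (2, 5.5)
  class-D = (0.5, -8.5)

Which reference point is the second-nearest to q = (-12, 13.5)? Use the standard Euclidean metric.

class-C

Squared Euclidean distances:
d²(q, class-A) = (-12−2.5)² + (13.5−(-8))² = 210.25 + 462.25 = 672.5
d²(q, class-B) = (-12−(-5))² + (13.5−6)² = 49 + 56.25 = 105.25
d²(q, class-C) = (-12−2)² + (13.5−5.5)² = 196 + 64 = 260
d²(q, class-D) = (-12−0.5)² + (13.5−(-8.5))² = 156.25 + 484 = 640.25
Sorted ascending: class-B, class-C, class-D, … — the second-nearest is class-C.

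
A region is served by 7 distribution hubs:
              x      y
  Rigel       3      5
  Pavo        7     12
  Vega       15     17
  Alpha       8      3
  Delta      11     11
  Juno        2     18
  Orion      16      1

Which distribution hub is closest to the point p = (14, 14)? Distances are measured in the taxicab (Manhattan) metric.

d(p, Rigel) = 11 + 9 = 20
d(p, Pavo) = 7 + 2 = 9
d(p, Vega) = 1 + 3 = 4
d(p, Alpha) = 6 + 11 = 17
d(p, Delta) = 3 + 3 = 6
d(p, Juno) = 12 + 4 = 16
d(p, Orion) = 2 + 13 = 15
Vega is nearest.

Vega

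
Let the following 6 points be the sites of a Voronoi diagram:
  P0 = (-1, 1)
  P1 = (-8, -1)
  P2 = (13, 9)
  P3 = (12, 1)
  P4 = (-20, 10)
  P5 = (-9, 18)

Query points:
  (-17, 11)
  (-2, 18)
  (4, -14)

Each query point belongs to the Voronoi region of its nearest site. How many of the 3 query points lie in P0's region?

1

(-17, 11) — d² to each: P0:356, P1:225, P2:904, P3:941, P4:10, P5:113 → nearest is P4
(-2, 18) — d² to each: P0:290, P1:397, P2:306, P3:485, P4:388, P5:49 → nearest is P5
(4, -14) — d² to each: P0:250, P1:313, P2:610, P3:289, P4:1152, P5:1193 → nearest is P0
1 of the 3 points has P0 as nearest.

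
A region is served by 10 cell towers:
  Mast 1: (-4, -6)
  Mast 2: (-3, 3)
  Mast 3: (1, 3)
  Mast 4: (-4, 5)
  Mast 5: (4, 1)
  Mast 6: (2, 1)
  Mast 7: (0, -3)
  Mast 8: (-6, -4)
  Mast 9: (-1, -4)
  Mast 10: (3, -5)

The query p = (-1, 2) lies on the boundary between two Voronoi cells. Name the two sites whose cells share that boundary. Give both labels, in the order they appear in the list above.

Squared distances from p to each site:
d²(p, Mast 1) = (-1−(-4))² + (2−(-6))² = 9 + 64 = 73
d²(p, Mast 2) = (-1−(-3))² + (2−3)² = 4 + 1 = 5
d²(p, Mast 3) = (-1−1)² + (2−3)² = 4 + 1 = 5
d²(p, Mast 4) = (-1−(-4))² + (2−5)² = 9 + 9 = 18
d²(p, Mast 5) = (-1−4)² + (2−1)² = 25 + 1 = 26
d²(p, Mast 6) = (-1−2)² + (2−1)² = 9 + 1 = 10
d²(p, Mast 7) = (-1−0)² + (2−(-3))² = 1 + 25 = 26
d²(p, Mast 8) = (-1−(-6))² + (2−(-4))² = 25 + 36 = 61
d²(p, Mast 9) = (-1−(-1))² + (2−(-4))² = 0 + 36 = 36
d²(p, Mast 10) = (-1−3)² + (2−(-5))² = 16 + 49 = 65
p is equidistant from Mast 2 and Mast 3 (both at squared distance 5), and every other site is strictly farther — so p lies on the Mast 2–Mast 3 Voronoi edge.

Mast 2 and Mast 3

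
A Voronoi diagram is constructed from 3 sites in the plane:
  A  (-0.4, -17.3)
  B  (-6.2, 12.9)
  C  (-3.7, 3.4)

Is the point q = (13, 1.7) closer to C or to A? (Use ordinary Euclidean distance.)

C

Compare squared distances:
|qC|² = (13−(-3.7))² + (1.7−3.4)² = 278.89 + 2.89 = 281.78
|qA|² = (13−(-0.4))² + (1.7−(-17.3))² = 179.56 + 361 = 540.56
281.78 < 540.56, so C is closer.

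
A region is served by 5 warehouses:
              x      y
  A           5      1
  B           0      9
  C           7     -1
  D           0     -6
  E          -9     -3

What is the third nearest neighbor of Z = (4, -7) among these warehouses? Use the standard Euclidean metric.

A

Squared Euclidean distances:
|ZA|² = (4−5)² + (-7−1)² = 1 + 64 = 65
|ZB|² = (4−0)² + (-7−9)² = 16 + 256 = 272
|ZC|² = (4−7)² + (-7−(-1))² = 9 + 36 = 45
|ZD|² = (4−0)² + (-7−(-6))² = 16 + 1 = 17
|ZE|² = (4−(-9))² + (-7−(-3))² = 169 + 16 = 185
Sorted ascending: D, C, A, E, … — the third-nearest is A.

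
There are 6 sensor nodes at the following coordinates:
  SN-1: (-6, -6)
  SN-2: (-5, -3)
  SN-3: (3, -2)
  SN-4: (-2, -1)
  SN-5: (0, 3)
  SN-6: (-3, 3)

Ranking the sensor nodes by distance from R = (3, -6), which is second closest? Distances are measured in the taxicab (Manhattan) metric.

SN-1

d(R, SN-1) = |3−(-6)| + |-6−(-6)| = 9 + 0 = 9
d(R, SN-2) = |3−(-5)| + |-6−(-3)| = 8 + 3 = 11
d(R, SN-3) = |3−3| + |-6−(-2)| = 0 + 4 = 4
d(R, SN-4) = |3−(-2)| + |-6−(-1)| = 5 + 5 = 10
d(R, SN-5) = |3−0| + |-6−3| = 3 + 9 = 12
d(R, SN-6) = |3−(-3)| + |-6−3| = 6 + 9 = 15
Sorted ascending: SN-3, SN-1, SN-4, … — the second-nearest is SN-1.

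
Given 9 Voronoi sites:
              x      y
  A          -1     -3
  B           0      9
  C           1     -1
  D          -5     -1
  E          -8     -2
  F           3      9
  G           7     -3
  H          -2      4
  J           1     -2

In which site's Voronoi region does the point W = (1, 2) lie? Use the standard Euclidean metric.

Since √ is increasing, it suffices to compare squared distances:
|WA|² = (1−(-1))² + (2−(-3))² = 4 + 25 = 29
|WB|² = (1−0)² + (2−9)² = 1 + 49 = 50
|WC|² = (1−1)² + (2−(-1))² = 0 + 9 = 9
|WD|² = (1−(-5))² + (2−(-1))² = 36 + 9 = 45
|WE|² = (1−(-8))² + (2−(-2))² = 81 + 16 = 97
|WF|² = (1−3)² + (2−9)² = 4 + 49 = 53
|WG|² = (1−7)² + (2−(-3))² = 36 + 25 = 61
|WH|² = (1−(-2))² + (2−4)² = 9 + 4 = 13
|WJ|² = (1−1)² + (2−(-2))² = 0 + 16 = 16
C is nearest.

C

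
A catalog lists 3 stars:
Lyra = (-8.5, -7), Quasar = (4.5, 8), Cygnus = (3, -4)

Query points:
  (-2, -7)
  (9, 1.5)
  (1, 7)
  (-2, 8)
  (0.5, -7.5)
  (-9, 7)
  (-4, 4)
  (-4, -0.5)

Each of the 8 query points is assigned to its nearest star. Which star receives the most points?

Quasar

(-2, -7) — d² to each: Lyra:42.25, Quasar:267.25, Cygnus:34 → nearest is Cygnus
(9, 1.5) — d² to each: Lyra:378.5, Quasar:62.5, Cygnus:66.25 → nearest is Quasar
(1, 7) — d² to each: Lyra:286.25, Quasar:13.25, Cygnus:125 → nearest is Quasar
(-2, 8) — d² to each: Lyra:267.25, Quasar:42.25, Cygnus:169 → nearest is Quasar
(0.5, -7.5) — d² to each: Lyra:81.25, Quasar:256.25, Cygnus:18.5 → nearest is Cygnus
(-9, 7) — d² to each: Lyra:196.25, Quasar:183.25, Cygnus:265 → nearest is Quasar
(-4, 4) — d² to each: Lyra:141.25, Quasar:88.25, Cygnus:113 → nearest is Quasar
(-4, -0.5) — d² to each: Lyra:62.5, Quasar:144.5, Cygnus:61.25 → nearest is Cygnus
Tally — Quasar:5, Cygnus:3. Quasar captures the most (5).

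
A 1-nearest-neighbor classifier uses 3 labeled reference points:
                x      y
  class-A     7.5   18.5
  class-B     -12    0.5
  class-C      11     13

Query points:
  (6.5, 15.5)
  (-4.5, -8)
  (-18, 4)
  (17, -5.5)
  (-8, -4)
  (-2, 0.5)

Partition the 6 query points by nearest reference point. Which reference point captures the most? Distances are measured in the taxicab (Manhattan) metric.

class-B

(6.5, 15.5) — d to each: class-A:4, class-B:33.5, class-C:7 → nearest is class-A
(-4.5, -8) — d to each: class-A:38.5, class-B:16, class-C:36.5 → nearest is class-B
(-18, 4) — d to each: class-A:40, class-B:9.5, class-C:38 → nearest is class-B
(17, -5.5) — d to each: class-A:33.5, class-B:35, class-C:24.5 → nearest is class-C
(-8, -4) — d to each: class-A:38, class-B:8.5, class-C:36 → nearest is class-B
(-2, 0.5) — d to each: class-A:27.5, class-B:10, class-C:25.5 → nearest is class-B
Tally — class-A:1, class-B:4, class-C:1. class-B captures the most (4).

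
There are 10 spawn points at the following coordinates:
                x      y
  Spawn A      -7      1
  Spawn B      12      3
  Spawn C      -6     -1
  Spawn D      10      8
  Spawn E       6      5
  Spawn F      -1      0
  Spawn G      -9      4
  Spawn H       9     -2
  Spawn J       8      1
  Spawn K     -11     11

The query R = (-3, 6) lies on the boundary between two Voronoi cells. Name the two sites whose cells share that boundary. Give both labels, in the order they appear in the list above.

Squared distances from R to each site:
d²(R, Spawn A) = 16 + 25 = 41
d²(R, Spawn B) = 225 + 9 = 234
d²(R, Spawn C) = 9 + 49 = 58
d²(R, Spawn D) = 169 + 4 = 173
d²(R, Spawn E) = 81 + 1 = 82
d²(R, Spawn F) = 4 + 36 = 40
d²(R, Spawn G) = 36 + 4 = 40
d²(R, Spawn H) = 144 + 64 = 208
d²(R, Spawn J) = 121 + 25 = 146
d²(R, Spawn K) = 64 + 25 = 89
R is equidistant from Spawn F and Spawn G (both at squared distance 40), and every other site is strictly farther — so R lies on the Spawn F–Spawn G Voronoi edge.

Spawn F and Spawn G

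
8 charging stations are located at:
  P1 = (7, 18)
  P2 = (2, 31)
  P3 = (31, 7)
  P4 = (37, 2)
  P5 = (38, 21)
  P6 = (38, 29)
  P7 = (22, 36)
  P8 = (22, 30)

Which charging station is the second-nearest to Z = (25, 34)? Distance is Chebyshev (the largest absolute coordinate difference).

d(Z,P1) = max(18, 16) = 18
d(Z,P2) = max(23, 3) = 23
d(Z,P3) = max(6, 27) = 27
d(Z,P4) = max(12, 32) = 32
d(Z,P5) = max(13, 13) = 13
d(Z,P6) = max(13, 5) = 13
d(Z,P7) = max(3, 2) = 3
d(Z,P8) = max(3, 4) = 4
Sorted ascending: P7, P8, P5, … — the second-nearest is P8.

P8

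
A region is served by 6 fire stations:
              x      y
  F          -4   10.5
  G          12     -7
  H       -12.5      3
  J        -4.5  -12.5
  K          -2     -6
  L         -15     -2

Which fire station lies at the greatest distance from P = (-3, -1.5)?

Since √ is increasing, it suffices to compare squared distances:
|PF|² = (-3−(-4))² + (-1.5−10.5)² = 1 + 144 = 145
|PG|² = (-3−12)² + (-1.5−(-7))² = 225 + 30.25 = 255.25
|PH|² = (-3−(-12.5))² + (-1.5−3)² = 90.25 + 20.25 = 110.5
|PJ|² = (-3−(-4.5))² + (-1.5−(-12.5))² = 2.25 + 121 = 123.25
|PK|² = (-3−(-2))² + (-1.5−(-6))² = 1 + 20.25 = 21.25
|PL|² = (-3−(-15))² + (-1.5−(-2))² = 144 + 0.25 = 144.25
The largest is to G.

G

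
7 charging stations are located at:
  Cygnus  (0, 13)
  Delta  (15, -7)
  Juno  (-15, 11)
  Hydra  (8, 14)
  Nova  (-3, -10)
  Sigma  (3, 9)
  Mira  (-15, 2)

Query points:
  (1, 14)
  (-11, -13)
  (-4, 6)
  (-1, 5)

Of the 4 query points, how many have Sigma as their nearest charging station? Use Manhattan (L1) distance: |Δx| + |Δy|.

2

(1, 14) — d to each: Cygnus:2, Delta:35, Juno:19, Hydra:7, Nova:28, Sigma:7, Mira:28 → nearest is Cygnus
(-11, -13) — d to each: Cygnus:37, Delta:32, Juno:28, Hydra:46, Nova:11, Sigma:36, Mira:19 → nearest is Nova
(-4, 6) — d to each: Cygnus:11, Delta:32, Juno:16, Hydra:20, Nova:17, Sigma:10, Mira:15 → nearest is Sigma
(-1, 5) — d to each: Cygnus:9, Delta:28, Juno:20, Hydra:18, Nova:17, Sigma:8, Mira:17 → nearest is Sigma
2 of the 4 points have Sigma as nearest.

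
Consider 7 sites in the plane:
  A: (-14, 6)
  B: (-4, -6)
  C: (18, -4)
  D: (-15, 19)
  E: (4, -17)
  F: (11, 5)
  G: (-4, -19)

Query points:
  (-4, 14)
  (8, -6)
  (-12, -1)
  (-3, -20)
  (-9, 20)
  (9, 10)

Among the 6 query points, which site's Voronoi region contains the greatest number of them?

(-4, 14) — d² to each: A:164, B:400, C:808, D:146, E:1025, F:306, G:1089 → nearest is D
(8, -6) — d² to each: A:628, B:144, C:104, D:1154, E:137, F:130, G:313 → nearest is C
(-12, -1) — d² to each: A:53, B:89, C:909, D:409, E:512, F:565, G:388 → nearest is A
(-3, -20) — d² to each: A:797, B:197, C:697, D:1665, E:58, F:821, G:2 → nearest is G
(-9, 20) — d² to each: A:221, B:701, C:1305, D:37, E:1538, F:625, G:1546 → nearest is D
(9, 10) — d² to each: A:545, B:425, C:277, D:657, E:754, F:29, G:1010 → nearest is F
Tally — A:1, C:1, D:2, F:1, G:1. D captures the most (2).

D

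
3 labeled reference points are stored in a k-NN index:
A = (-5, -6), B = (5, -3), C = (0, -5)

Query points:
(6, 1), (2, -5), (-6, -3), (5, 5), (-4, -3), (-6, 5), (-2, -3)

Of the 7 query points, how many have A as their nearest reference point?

(6, 1) — d² to each: A:170, B:17, C:72 → nearest is B
(2, -5) — d² to each: A:50, B:13, C:4 → nearest is C
(-6, -3) — d² to each: A:10, B:121, C:40 → nearest is A
(5, 5) — d² to each: A:221, B:64, C:125 → nearest is B
(-4, -3) — d² to each: A:10, B:81, C:20 → nearest is A
(-6, 5) — d² to each: A:122, B:185, C:136 → nearest is A
(-2, -3) — d² to each: A:18, B:49, C:8 → nearest is C
3 of the 7 points have A as nearest.

3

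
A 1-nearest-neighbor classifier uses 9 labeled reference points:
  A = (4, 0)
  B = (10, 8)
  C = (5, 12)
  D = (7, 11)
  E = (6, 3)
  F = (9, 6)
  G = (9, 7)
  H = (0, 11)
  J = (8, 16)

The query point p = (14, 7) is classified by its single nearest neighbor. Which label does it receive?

Squared Euclidean distances:
|pA|² = 100 + 49 = 149
|pB|² = 16 + 1 = 17
|pC|² = 81 + 25 = 106
|pD|² = 49 + 16 = 65
|pE|² = 64 + 16 = 80
|pF|² = 25 + 1 = 26
|pG|² = 25 + 0 = 25
|pH|² = 196 + 16 = 212
|pJ|² = 36 + 81 = 117
The smallest is to B, so p lies in the Voronoi region of B.

B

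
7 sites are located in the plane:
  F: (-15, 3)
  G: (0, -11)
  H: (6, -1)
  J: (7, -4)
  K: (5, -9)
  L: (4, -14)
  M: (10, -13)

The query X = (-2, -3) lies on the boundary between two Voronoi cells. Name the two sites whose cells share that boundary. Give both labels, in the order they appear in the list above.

G and H

Squared distances from X to each site:
|XF|² = 169 + 36 = 205
|XG|² = 4 + 64 = 68
|XH|² = 64 + 4 = 68
|XJ|² = 81 + 1 = 82
|XK|² = 49 + 36 = 85
|XL|² = 36 + 121 = 157
|XM|² = 144 + 100 = 244
X is equidistant from G and H (both at squared distance 68), and every other site is strictly farther — so X lies on the G–H Voronoi edge.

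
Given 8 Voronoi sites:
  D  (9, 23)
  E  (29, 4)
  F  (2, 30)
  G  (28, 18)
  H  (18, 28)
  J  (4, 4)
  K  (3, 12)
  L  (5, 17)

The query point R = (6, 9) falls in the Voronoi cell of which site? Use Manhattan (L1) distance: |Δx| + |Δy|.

d(R,D) = |6−9| + |9−23| = 3 + 14 = 17
d(R,E) = |6−29| + |9−4| = 23 + 5 = 28
d(R,F) = |6−2| + |9−30| = 4 + 21 = 25
d(R,G) = |6−28| + |9−18| = 22 + 9 = 31
d(R,H) = |6−18| + |9−28| = 12 + 19 = 31
d(R,J) = |6−4| + |9−4| = 2 + 5 = 7
d(R,K) = |6−3| + |9−12| = 3 + 3 = 6
d(R,L) = |6−5| + |9−17| = 1 + 8 = 9
Minimum is at K.

K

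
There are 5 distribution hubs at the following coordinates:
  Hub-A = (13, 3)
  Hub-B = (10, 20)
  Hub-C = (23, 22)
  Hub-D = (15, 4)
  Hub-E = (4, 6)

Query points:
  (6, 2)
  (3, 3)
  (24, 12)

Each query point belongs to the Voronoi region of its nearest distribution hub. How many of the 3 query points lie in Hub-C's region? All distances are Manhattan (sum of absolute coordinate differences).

(6, 2) — d to each: Hub-A:8, Hub-B:22, Hub-C:37, Hub-D:11, Hub-E:6 → nearest is Hub-E
(3, 3) — d to each: Hub-A:10, Hub-B:24, Hub-C:39, Hub-D:13, Hub-E:4 → nearest is Hub-E
(24, 12) — d to each: Hub-A:20, Hub-B:22, Hub-C:11, Hub-D:17, Hub-E:26 → nearest is Hub-C
1 of the 3 points has Hub-C as nearest.

1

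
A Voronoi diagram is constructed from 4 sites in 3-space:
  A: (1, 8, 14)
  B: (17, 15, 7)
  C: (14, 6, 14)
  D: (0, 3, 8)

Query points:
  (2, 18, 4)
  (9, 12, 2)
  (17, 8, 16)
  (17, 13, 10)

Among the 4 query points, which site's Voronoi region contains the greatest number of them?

B

(2, 18, 4) — d² to each: A:201, B:243, C:388, D:245 → nearest is A
(9, 12, 2) — d² to each: A:224, B:98, C:205, D:198 → nearest is B
(17, 8, 16) — d² to each: A:260, B:130, C:17, D:378 → nearest is C
(17, 13, 10) — d² to each: A:297, B:13, C:74, D:393 → nearest is B
Tally — A:1, B:2, C:1. B captures the most (2).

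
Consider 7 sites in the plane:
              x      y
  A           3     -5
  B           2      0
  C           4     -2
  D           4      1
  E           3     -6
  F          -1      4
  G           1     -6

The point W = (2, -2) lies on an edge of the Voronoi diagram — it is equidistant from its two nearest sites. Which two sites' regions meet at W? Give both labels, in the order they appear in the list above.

Squared distances from W to each site:
|WA|² = (2−3)² + (-2−(-5))² = 1 + 9 = 10
|WB|² = (2−2)² + (-2−0)² = 0 + 4 = 4
|WC|² = (2−4)² + (-2−(-2))² = 4 + 0 = 4
|WD|² = (2−4)² + (-2−1)² = 4 + 9 = 13
|WE|² = (2−3)² + (-2−(-6))² = 1 + 16 = 17
|WF|² = (2−(-1))² + (-2−4)² = 9 + 36 = 45
|WG|² = (2−1)² + (-2−(-6))² = 1 + 16 = 17
W is equidistant from B and C (both at squared distance 4), and every other site is strictly farther — so W lies on the B–C Voronoi edge.

B and C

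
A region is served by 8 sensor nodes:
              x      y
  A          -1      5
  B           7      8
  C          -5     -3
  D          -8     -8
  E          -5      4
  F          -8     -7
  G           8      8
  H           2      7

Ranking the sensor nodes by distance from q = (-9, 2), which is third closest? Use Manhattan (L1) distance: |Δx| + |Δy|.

F

d(q,A) = 8 + 3 = 11
d(q,B) = 16 + 6 = 22
d(q,C) = 4 + 5 = 9
d(q,D) = 1 + 10 = 11
d(q,E) = 4 + 2 = 6
d(q,F) = 1 + 9 = 10
d(q,G) = 17 + 6 = 23
d(q,H) = 11 + 5 = 16
Sorted ascending: E, C, F, A, … — the third-nearest is F.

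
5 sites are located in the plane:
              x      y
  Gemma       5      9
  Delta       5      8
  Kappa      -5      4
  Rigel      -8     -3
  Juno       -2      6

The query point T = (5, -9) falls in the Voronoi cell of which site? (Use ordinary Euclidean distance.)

Rigel

Compare squared distances (the ordering matches that of the actual distances):
d²(T, Gemma) = 0 + 324 = 324
d²(T, Delta) = 0 + 289 = 289
d²(T, Kappa) = 100 + 169 = 269
d²(T, Rigel) = 169 + 36 = 205
d²(T, Juno) = 49 + 225 = 274
Rigel is nearest.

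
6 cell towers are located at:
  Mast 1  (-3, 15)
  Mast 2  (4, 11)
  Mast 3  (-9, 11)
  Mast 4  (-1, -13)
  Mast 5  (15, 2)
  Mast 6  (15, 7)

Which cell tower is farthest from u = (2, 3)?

Mast 4

Compare squared distances (the ordering matches that of the actual distances):
d²(u, Mast 1) = (2−(-3))² + (3−15)² = 25 + 144 = 169
d²(u, Mast 2) = (2−4)² + (3−11)² = 4 + 64 = 68
d²(u, Mast 3) = (2−(-9))² + (3−11)² = 121 + 64 = 185
d²(u, Mast 4) = (2−(-1))² + (3−(-13))² = 9 + 256 = 265
d²(u, Mast 5) = (2−15)² + (3−2)² = 169 + 1 = 170
d²(u, Mast 6) = (2−15)² + (3−7)² = 169 + 16 = 185
The largest is to Mast 4.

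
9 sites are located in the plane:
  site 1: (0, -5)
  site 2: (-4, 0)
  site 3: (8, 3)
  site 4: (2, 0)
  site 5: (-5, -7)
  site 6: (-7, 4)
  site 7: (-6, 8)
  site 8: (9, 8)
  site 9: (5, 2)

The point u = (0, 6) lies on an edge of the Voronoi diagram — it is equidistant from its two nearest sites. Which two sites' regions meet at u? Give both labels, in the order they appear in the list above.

Squared distances from u to each site:
d²(u, site 1) = 0 + 121 = 121
d²(u, site 2) = 16 + 36 = 52
d²(u, site 3) = 64 + 9 = 73
d²(u, site 4) = 4 + 36 = 40
d²(u, site 5) = 25 + 169 = 194
d²(u, site 6) = 49 + 4 = 53
d²(u, site 7) = 36 + 4 = 40
d²(u, site 8) = 81 + 4 = 85
d²(u, site 9) = 25 + 16 = 41
u is equidistant from site 4 and site 7 (both at squared distance 40), and every other site is strictly farther — so u lies on the site 4–site 7 Voronoi edge.

site 4 and site 7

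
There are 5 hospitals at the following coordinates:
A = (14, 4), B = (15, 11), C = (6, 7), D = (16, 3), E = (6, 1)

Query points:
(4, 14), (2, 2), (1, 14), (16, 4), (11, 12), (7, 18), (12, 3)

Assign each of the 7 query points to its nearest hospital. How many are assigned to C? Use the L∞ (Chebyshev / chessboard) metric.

(4, 14) — d to each: A:10, B:11, C:7, D:12, E:13 → nearest is C
(2, 2) — d to each: A:12, B:13, C:5, D:14, E:4 → nearest is E
(1, 14) — d to each: A:13, B:14, C:7, D:15, E:13 → nearest is C
(16, 4) — d to each: A:2, B:7, C:10, D:1, E:10 → nearest is D
(11, 12) — d to each: A:8, B:4, C:5, D:9, E:11 → nearest is B
(7, 18) — d to each: A:14, B:8, C:11, D:15, E:17 → nearest is B
(12, 3) — d to each: A:2, B:8, C:6, D:4, E:6 → nearest is A
2 of the 7 points have C as nearest.

2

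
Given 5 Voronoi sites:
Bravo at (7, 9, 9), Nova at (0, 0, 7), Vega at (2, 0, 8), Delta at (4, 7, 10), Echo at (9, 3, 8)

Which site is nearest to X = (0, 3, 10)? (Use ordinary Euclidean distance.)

Compare squared distances (the ordering matches that of the actual distances):
d²(X, Bravo) = 49 + 36 + 1 = 86
d²(X, Nova) = 0 + 9 + 9 = 18
d²(X, Vega) = 4 + 9 + 4 = 17
d²(X, Delta) = 16 + 16 + 0 = 32
d²(X, Echo) = 81 + 0 + 4 = 85
Vega is nearest.

Vega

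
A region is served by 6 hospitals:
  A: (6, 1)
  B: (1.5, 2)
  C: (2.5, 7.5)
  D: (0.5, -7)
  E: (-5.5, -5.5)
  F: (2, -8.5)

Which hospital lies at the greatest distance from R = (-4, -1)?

Squared Euclidean distances:
|RA|² = 100 + 4 = 104
|RB|² = 30.25 + 9 = 39.25
|RC|² = 42.25 + 72.25 = 114.5
|RD|² = 20.25 + 36 = 56.25
|RE|² = 2.25 + 20.25 = 22.5
|RF|² = 36 + 56.25 = 92.25
The largest is to C.

C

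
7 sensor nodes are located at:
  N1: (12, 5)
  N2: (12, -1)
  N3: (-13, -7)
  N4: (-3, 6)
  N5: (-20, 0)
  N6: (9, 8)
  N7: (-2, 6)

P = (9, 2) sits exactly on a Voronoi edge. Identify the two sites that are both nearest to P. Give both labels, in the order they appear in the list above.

N1 and N2

Squared distances from P to each site:
|PN1|² = 9 + 9 = 18
|PN2|² = 9 + 9 = 18
|PN3|² = 484 + 81 = 565
|PN4|² = 144 + 16 = 160
|PN5|² = 841 + 4 = 845
|PN6|² = 0 + 36 = 36
|PN7|² = 121 + 16 = 137
P is equidistant from N1 and N2 (both at squared distance 18), and every other site is strictly farther — so P lies on the N1–N2 Voronoi edge.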